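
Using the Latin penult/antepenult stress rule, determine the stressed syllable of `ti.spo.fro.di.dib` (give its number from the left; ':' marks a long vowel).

Classical Latin: stress the penult if heavy (long vowel or closed), else the antepenult.
Weights: 3 fro L, 4 di L, 5 dib H.
The penult (syllable 4, di) is light, so stress falls on the antepenult (syllable 3, fro).
Stress on syllable 3: ti.spo.ˈfro.di.dib.

3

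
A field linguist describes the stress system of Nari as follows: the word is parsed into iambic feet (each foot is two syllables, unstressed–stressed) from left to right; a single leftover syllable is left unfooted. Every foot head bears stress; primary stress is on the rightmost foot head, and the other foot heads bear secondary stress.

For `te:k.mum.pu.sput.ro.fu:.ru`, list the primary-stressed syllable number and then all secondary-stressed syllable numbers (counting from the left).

Parse left to right into iambic (σˈσ) feet: (te:k.ˈmum) (pu.ˈsput) (ro.ˈfu:) ru. Syllable 7 is left unfooted.
Foot heads (stressed positions): 2, 4, 6.
End Rule Rightmost: primary stress on the rightmost head = syllable 6.
Secondary stress on 2, 4: te:k.ˌmum.pu.ˌsput.ro.ˈfu:.ru.

primary 6, secondary 2, 4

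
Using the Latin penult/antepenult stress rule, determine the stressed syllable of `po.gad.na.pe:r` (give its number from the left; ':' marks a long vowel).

Classical Latin: stress the penult if heavy (long vowel or closed), else the antepenult.
Weights: 2 gad H, 3 na L, 4 pe:r H.
The penult (syllable 3, na) is light, so stress falls on the antepenult (syllable 2, gad).
Stress on syllable 2: po.ˈgad.na.pe:r.

2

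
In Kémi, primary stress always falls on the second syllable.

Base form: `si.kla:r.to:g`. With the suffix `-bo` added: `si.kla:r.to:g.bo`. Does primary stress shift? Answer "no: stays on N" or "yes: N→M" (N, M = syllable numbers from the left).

Base `si.kla:r.to:g` (3 syllables):
  The word has 3 syllables; the second syllable is syllable 2 (kla:r).
  → primary stress on syllable 2.
Suffixed `si.kla:r.to:g.bo` (4 syllables):
  The word has 4 syllables; the second syllable is syllable 2 (kla:r).
  → primary stress on syllable 2.

no: stays on 2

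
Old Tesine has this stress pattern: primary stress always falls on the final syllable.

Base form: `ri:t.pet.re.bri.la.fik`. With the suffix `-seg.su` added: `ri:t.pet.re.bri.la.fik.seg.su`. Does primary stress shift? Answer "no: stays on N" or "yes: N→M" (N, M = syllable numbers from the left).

Base `ri:t.pet.re.bri.la.fik` (6 syllables):
  The word has 6 syllables; the final syllable is syllable 6 (fik).
  → primary stress on syllable 6.
Suffixed `ri:t.pet.re.bri.la.fik.seg.su` (8 syllables):
  The word has 8 syllables; the final syllable is syllable 8 (su).
  → primary stress on syllable 8.

yes: 6→8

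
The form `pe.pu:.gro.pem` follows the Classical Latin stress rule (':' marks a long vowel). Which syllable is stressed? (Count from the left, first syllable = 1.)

2

Classical Latin: stress the penult if heavy (long vowel or closed), else the antepenult.
Weights: 2 pu: H, 3 gro L, 4 pem H.
The penult (syllable 3, gro) is light, so stress falls on the antepenult (syllable 2, pu:).
Stress on syllable 2: pe.ˈpu:.gro.pem.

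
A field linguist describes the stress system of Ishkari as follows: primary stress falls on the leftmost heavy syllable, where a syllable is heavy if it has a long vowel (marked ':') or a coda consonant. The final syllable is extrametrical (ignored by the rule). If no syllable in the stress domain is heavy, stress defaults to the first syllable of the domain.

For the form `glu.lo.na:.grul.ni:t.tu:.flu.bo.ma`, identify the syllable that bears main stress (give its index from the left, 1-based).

3

The final syllable (9, ma) is extrametrical; the stress domain is syllables 1–8.
Weights: 1 glu L, 2 lo L, 3 na: H, 4 grul H, 5 ni:t H, 6 tu: H, 7 flu L, 8 bo L.
Heavy syllables in the domain: 3, 4, 5, 6. The leftmost is syllable 3 (na:).
Primary stress: syllable 3 → glu.lo.ˈna:.grul.ni:t.tu:.flu.bo.ma.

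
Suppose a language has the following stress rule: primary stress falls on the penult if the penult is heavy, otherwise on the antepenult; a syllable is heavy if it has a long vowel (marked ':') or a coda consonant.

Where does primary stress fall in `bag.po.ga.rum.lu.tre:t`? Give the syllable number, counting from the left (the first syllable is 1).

Weights: 4 rum H, 5 lu L, 6 tre:t H.
The penult (syllable 5, lu) is light, so stress falls on the antepenult (syllable 4, rum).
Primary stress: syllable 4 → bag.po.ga.ˈrum.lu.tre:t.

4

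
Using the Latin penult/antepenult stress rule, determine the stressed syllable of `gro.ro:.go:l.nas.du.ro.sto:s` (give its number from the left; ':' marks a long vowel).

Classical Latin: stress the penult if heavy (long vowel or closed), else the antepenult.
Weights: 5 du L, 6 ro L, 7 sto:s H.
The penult (syllable 6, ro) is light, so stress falls on the antepenult (syllable 5, du).
Stress on syllable 5: gro.ro:.go:l.nas.ˈdu.ro.sto:s.

5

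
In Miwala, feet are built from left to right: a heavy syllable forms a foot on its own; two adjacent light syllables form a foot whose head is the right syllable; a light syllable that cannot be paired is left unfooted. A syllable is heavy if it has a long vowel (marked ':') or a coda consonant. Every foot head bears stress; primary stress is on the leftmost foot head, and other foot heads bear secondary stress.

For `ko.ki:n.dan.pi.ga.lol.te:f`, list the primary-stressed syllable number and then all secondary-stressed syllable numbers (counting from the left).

Weights: 1 ko L, 2 ki:n H, 3 dan H, 4 pi L, 5 ga L, 6 lol H, 7 te:f H.
Parse left to right (heavy = foot alone; LL = one foot; stranded L unfooted): ko (ˈki:n) (ˈdan) (pi.ˈga) (ˈlol) (ˈte:f).
Foot heads: 2, 3, 5, 6, 7.
Primary stress on the leftmost head = syllable 2.
Secondary stress on 3, 5, 6, 7: ko.ˈki:n.ˌdan.pi.ˌga.ˌlol.ˌte:f.

primary 2, secondary 3, 5, 6, 7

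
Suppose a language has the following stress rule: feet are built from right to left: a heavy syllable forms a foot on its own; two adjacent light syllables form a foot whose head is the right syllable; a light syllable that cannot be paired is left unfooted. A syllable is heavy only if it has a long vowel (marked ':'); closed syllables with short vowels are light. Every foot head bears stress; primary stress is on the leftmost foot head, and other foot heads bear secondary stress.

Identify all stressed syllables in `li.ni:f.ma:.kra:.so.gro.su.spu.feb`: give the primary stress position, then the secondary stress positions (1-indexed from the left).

Weights: 1 li L, 2 ni:f H, 3 ma: H, 4 kra: H, 5 so L, 6 gro L, 7 su L, 8 spu L, 9 feb L.
Parse right to left (heavy = foot alone; LL = one foot; stranded L unfooted): li (ˈni:f) (ˈma:) (ˈkra:) so (gro.ˈsu) (spu.ˈfeb).
Foot heads: 2, 3, 4, 7, 9.
Primary stress on the leftmost head = syllable 2.
Secondary stress on 3, 4, 7, 9: li.ˈni:f.ˌma:.ˌkra:.so.gro.ˌsu.spu.ˌfeb.

primary 2, secondary 3, 4, 7, 9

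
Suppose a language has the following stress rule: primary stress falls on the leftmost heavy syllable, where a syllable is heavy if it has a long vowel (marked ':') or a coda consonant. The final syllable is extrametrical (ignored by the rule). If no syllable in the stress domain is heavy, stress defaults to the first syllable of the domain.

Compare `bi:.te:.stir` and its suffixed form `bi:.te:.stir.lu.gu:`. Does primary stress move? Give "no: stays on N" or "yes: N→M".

Base `bi:.te:.stir` (3 syllables):
  The final syllable (3, stir) is extrametrical; the stress domain is syllables 1–2.
  Weights: 1 bi: H, 2 te: H.
  Heavy syllables in the domain: 1, 2. The leftmost is syllable 1 (bi:).
  → primary stress on syllable 1.
Suffixed `bi:.te:.stir.lu.gu:` (5 syllables):
  The final syllable (5, gu:) is extrametrical; the stress domain is syllables 1–4.
  Weights: 1 bi: H, 2 te: H, 3 stir H, 4 lu L.
  Heavy syllables in the domain: 1, 2, 3. The leftmost is syllable 1 (bi:).
  → primary stress on syllable 1.

no: stays on 1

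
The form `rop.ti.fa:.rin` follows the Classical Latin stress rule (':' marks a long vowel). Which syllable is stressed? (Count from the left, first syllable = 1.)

Classical Latin: stress the penult if heavy (long vowel or closed), else the antepenult.
Weights: 2 ti L, 3 fa: H, 4 rin H.
The penult (syllable 3, fa:) is heavy, so it takes stress.
Stress on syllable 3: rop.ti.ˈfa:.rin.

3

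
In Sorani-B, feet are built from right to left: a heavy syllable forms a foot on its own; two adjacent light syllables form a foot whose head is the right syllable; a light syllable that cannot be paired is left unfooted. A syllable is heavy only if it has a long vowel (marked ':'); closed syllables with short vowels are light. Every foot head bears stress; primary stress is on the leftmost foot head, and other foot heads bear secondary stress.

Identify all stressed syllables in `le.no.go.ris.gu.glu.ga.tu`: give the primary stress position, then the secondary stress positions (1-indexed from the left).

Weights: 1 le L, 2 no L, 3 go L, 4 ris L, 5 gu L, 6 glu L, 7 ga L, 8 tu L.
Parse right to left (heavy = foot alone; LL = one foot; stranded L unfooted): (le.ˈno) (go.ˈris) (gu.ˈglu) (ga.ˈtu).
Foot heads: 2, 4, 6, 8.
Primary stress on the leftmost head = syllable 2.
Secondary stress on 4, 6, 8: le.ˈno.go.ˌris.gu.ˌglu.ga.ˌtu.

primary 2, secondary 4, 6, 8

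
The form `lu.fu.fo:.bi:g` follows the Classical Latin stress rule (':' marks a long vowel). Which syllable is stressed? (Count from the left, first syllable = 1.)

Classical Latin: stress the penult if heavy (long vowel or closed), else the antepenult.
Weights: 2 fu L, 3 fo: H, 4 bi:g H.
The penult (syllable 3, fo:) is heavy, so it takes stress.
Stress on syllable 3: lu.fu.ˈfo:.bi:g.

3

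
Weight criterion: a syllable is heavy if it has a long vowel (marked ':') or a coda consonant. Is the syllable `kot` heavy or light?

`kot`: short vowel, closed (coda /t/). Closed → heavy.

heavy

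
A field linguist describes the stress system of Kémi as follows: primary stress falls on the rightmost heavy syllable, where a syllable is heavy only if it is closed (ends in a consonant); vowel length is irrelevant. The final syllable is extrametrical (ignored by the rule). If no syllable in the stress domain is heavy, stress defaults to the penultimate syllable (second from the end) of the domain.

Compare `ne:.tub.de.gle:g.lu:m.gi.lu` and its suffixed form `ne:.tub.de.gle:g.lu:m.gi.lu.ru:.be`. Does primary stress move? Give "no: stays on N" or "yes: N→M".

Base `ne:.tub.de.gle:g.lu:m.gi.lu` (7 syllables):
  The final syllable (7, lu) is extrametrical; the stress domain is syllables 1–6.
  Weights: 1 ne: L, 2 tub H, 3 de L, 4 gle:g H, 5 lu:m H, 6 gi L.
  Heavy syllables in the domain: 2, 4, 5. The rightmost is syllable 5 (lu:m).
  → primary stress on syllable 5.
Suffixed `ne:.tub.de.gle:g.lu:m.gi.lu.ru:.be` (9 syllables):
  The final syllable (9, be) is extrametrical; the stress domain is syllables 1–8.
  Weights: 1 ne: L, 2 tub H, 3 de L, 4 gle:g H, 5 lu:m H, 6 gi L, 7 lu L, 8 ru: L.
  Heavy syllables in the domain: 2, 4, 5. The rightmost is syllable 5 (lu:m).
  → primary stress on syllable 5.

no: stays on 5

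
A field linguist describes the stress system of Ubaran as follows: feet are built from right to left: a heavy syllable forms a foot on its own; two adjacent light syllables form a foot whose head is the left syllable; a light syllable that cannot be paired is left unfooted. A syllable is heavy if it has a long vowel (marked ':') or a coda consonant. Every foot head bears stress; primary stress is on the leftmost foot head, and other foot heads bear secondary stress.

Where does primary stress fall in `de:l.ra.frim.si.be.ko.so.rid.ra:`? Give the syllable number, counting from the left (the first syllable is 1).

1

Weights: 1 de:l H, 2 ra L, 3 frim H, 4 si L, 5 be L, 6 ko L, 7 so L, 8 rid H, 9 ra: H.
Parse right to left (heavy = foot alone; LL = one foot; stranded L unfooted): (ˈde:l) ra (ˈfrim) (ˈsi.be) (ˈko.so) (ˈrid) (ˈra:).
Foot heads: 1, 3, 4, 6, 8, 9.
Primary stress on the leftmost head = syllable 1.
Primary stress: syllable 1 → ˈde:l.ra.frim.si.be.ko.so.rid.ra:.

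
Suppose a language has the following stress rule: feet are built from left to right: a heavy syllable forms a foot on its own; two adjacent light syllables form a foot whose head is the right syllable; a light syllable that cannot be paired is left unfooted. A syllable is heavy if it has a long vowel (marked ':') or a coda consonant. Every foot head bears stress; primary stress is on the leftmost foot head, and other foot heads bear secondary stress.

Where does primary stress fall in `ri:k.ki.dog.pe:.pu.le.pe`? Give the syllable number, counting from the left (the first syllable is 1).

Weights: 1 ri:k H, 2 ki L, 3 dog H, 4 pe: H, 5 pu L, 6 le L, 7 pe L.
Parse left to right (heavy = foot alone; LL = one foot; stranded L unfooted): (ˈri:k) ki (ˈdog) (ˈpe:) (pu.ˈle) pe.
Foot heads: 1, 3, 4, 6.
Primary stress on the leftmost head = syllable 1.
Primary stress: syllable 1 → ˈri:k.ki.dog.pe:.pu.le.pe.

1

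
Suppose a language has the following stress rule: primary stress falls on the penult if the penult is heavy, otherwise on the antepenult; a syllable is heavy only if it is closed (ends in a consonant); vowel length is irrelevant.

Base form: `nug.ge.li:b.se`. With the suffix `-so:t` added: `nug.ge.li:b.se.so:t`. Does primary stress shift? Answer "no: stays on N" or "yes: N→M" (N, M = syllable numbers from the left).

Base `nug.ge.li:b.se` (4 syllables):
  Weights: 2 ge L, 3 li:b H, 4 se L.
  The penult (syllable 3, li:b) is heavy, so it takes stress.
  → primary stress on syllable 3.
Suffixed `nug.ge.li:b.se.so:t` (5 syllables):
  Weights: 3 li:b H, 4 se L, 5 so:t H.
  The penult (syllable 4, se) is light, so stress falls on the antepenult (syllable 3, li:b).
  → primary stress on syllable 3.

no: stays on 3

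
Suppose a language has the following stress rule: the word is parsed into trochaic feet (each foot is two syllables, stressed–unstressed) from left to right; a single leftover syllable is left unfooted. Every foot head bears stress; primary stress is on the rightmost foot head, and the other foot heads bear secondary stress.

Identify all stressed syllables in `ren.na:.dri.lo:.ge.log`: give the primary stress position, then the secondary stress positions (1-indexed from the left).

primary 5, secondary 1, 3

Parse left to right into trochaic (ˈσσ) feet: (ˈren.na:) (ˈdri.lo:) (ˈge.log).
Foot heads (stressed positions): 1, 3, 5.
End Rule Rightmost: primary stress on the rightmost head = syllable 5.
Secondary stress on 1, 3: ˌren.na:.ˌdri.lo:.ˈge.log.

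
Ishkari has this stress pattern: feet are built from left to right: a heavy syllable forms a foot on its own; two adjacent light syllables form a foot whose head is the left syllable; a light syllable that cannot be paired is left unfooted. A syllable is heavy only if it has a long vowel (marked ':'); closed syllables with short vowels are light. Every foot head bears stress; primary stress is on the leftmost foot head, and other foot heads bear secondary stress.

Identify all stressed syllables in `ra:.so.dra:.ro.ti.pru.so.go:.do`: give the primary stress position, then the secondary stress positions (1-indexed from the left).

primary 1, secondary 3, 4, 6, 8

Weights: 1 ra: H, 2 so L, 3 dra: H, 4 ro L, 5 ti L, 6 pru L, 7 so L, 8 go: H, 9 do L.
Parse left to right (heavy = foot alone; LL = one foot; stranded L unfooted): (ˈra:) so (ˈdra:) (ˈro.ti) (ˈpru.so) (ˈgo:) do.
Foot heads: 1, 3, 4, 6, 8.
Primary stress on the leftmost head = syllable 1.
Secondary stress on 3, 4, 6, 8: ˈra:.so.ˌdra:.ˌro.ti.ˌpru.so.ˌgo:.do.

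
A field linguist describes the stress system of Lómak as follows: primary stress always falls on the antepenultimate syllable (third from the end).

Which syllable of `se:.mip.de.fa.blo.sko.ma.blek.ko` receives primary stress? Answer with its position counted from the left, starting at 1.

7

The word has 9 syllables; the antepenultimate syllable (third from the end) is syllable 7 (ma).
Primary stress: syllable 7 → se:.mip.de.fa.blo.sko.ˈma.blek.ko.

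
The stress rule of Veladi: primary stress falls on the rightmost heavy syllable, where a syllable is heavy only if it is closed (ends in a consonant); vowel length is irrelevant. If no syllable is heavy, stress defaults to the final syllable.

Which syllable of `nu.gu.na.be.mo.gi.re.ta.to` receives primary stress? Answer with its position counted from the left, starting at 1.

9

Weights: 1 nu L, 2 gu L, 3 na L, 4 be L, 5 mo L, 6 gi L, 7 re L, 8 ta L, 9 to L.
No heavy syllable in the domain; default to the final syllable = syllable 9.
Primary stress: syllable 9 → nu.gu.na.be.mo.gi.re.ta.ˈto.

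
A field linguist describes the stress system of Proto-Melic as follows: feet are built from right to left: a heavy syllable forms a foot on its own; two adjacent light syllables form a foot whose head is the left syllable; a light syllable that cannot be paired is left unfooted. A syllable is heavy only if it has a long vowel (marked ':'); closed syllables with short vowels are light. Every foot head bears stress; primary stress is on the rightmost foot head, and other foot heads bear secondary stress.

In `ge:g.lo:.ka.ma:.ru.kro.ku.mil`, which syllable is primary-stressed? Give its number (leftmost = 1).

7

Weights: 1 ge:g H, 2 lo: H, 3 ka L, 4 ma: H, 5 ru L, 6 kro L, 7 ku L, 8 mil L.
Parse right to left (heavy = foot alone; LL = one foot; stranded L unfooted): (ˈge:g) (ˈlo:) ka (ˈma:) (ˈru.kro) (ˈku.mil).
Foot heads: 1, 2, 4, 5, 7.
Primary stress on the rightmost head = syllable 7.
Primary stress: syllable 7 → ge:g.lo:.ka.ma:.ru.kro.ˈku.mil.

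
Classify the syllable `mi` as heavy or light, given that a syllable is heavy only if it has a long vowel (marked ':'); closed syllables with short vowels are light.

`mi`: short vowel, open (no coda). Short vowel → light.

light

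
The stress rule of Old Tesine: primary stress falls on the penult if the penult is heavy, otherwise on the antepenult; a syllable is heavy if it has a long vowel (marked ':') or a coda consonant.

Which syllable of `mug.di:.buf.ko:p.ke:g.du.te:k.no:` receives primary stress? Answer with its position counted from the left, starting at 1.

7

Weights: 6 du L, 7 te:k H, 8 no: H.
The penult (syllable 7, te:k) is heavy, so it takes stress.
Primary stress: syllable 7 → mug.di:.buf.ko:p.ke:g.du.ˈte:k.no:.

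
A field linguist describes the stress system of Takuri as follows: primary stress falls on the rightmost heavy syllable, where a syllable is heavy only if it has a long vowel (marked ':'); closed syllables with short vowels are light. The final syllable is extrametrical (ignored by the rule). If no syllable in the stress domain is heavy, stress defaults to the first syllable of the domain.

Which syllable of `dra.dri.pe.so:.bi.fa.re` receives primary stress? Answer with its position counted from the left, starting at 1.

The final syllable (7, re) is extrametrical; the stress domain is syllables 1–6.
Weights: 1 dra L, 2 dri L, 3 pe L, 4 so: H, 5 bi L, 6 fa L.
Heavy syllables in the domain: 4. The rightmost is syllable 4 (so:).
Primary stress: syllable 4 → dra.dri.pe.ˈso:.bi.fa.re.

4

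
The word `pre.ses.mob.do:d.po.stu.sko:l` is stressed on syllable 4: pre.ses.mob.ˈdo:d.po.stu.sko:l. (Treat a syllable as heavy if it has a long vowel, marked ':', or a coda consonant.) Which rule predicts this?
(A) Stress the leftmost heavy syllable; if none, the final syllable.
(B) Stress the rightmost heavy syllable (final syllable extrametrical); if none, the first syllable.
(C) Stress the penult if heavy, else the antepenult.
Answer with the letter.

B

Rule A → syllable 2 (observed: 4).
Rule B → syllable 4 ✓.
Rule C → syllable 5 (observed: 4).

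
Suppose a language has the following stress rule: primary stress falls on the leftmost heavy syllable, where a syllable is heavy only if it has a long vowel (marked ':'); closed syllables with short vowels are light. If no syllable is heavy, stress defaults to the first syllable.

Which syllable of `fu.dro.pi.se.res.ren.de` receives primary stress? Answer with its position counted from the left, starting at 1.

1

Weights: 1 fu L, 2 dro L, 3 pi L, 4 se L, 5 res L, 6 ren L, 7 de L.
No heavy syllable in the domain; default to the first syllable = syllable 1.
Primary stress: syllable 1 → ˈfu.dro.pi.se.res.ren.de.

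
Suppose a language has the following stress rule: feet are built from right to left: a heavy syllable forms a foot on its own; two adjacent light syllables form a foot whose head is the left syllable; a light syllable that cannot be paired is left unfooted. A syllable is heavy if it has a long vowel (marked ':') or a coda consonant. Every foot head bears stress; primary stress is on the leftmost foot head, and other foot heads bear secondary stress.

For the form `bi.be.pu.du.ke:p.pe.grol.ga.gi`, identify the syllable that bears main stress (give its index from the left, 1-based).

1

Weights: 1 bi L, 2 be L, 3 pu L, 4 du L, 5 ke:p H, 6 pe L, 7 grol H, 8 ga L, 9 gi L.
Parse right to left (heavy = foot alone; LL = one foot; stranded L unfooted): (ˈbi.be) (ˈpu.du) (ˈke:p) pe (ˈgrol) (ˈga.gi).
Foot heads: 1, 3, 5, 7, 8.
Primary stress on the leftmost head = syllable 1.
Primary stress: syllable 1 → ˈbi.be.pu.du.ke:p.pe.grol.ga.gi.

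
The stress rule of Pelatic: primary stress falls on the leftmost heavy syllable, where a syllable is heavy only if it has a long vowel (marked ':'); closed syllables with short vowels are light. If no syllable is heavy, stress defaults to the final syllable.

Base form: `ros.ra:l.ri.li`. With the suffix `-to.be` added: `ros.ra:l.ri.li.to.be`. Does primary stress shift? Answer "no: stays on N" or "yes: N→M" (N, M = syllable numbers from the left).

Base `ros.ra:l.ri.li` (4 syllables):
  Weights: 1 ros L, 2 ra:l H, 3 ri L, 4 li L.
  Heavy syllables in the domain: 2. The leftmost is syllable 2 (ra:l).
  → primary stress on syllable 2.
Suffixed `ros.ra:l.ri.li.to.be` (6 syllables):
  Weights: 1 ros L, 2 ra:l H, 3 ri L, 4 li L, 5 to L, 6 be L.
  Heavy syllables in the domain: 2. The leftmost is syllable 2 (ra:l).
  → primary stress on syllable 2.

no: stays on 2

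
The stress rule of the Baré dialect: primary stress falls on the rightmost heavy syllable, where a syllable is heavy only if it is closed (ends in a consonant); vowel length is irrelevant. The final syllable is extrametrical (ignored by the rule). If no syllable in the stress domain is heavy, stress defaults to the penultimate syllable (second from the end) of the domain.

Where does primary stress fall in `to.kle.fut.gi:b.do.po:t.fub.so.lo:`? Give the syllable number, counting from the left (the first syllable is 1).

7

The final syllable (9, lo:) is extrametrical; the stress domain is syllables 1–8.
Weights: 1 to L, 2 kle L, 3 fut H, 4 gi:b H, 5 do L, 6 po:t H, 7 fub H, 8 so L.
Heavy syllables in the domain: 3, 4, 6, 7. The rightmost is syllable 7 (fub).
Primary stress: syllable 7 → to.kle.fut.gi:b.do.po:t.ˈfub.so.lo:.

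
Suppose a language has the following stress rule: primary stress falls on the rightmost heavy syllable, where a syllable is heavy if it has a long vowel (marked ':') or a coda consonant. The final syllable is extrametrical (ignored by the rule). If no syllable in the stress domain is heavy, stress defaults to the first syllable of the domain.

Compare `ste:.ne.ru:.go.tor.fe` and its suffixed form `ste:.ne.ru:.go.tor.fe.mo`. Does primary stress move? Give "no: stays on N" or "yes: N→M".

Base `ste:.ne.ru:.go.tor.fe` (6 syllables):
  The final syllable (6, fe) is extrametrical; the stress domain is syllables 1–5.
  Weights: 1 ste: H, 2 ne L, 3 ru: H, 4 go L, 5 tor H.
  Heavy syllables in the domain: 1, 3, 5. The rightmost is syllable 5 (tor).
  → primary stress on syllable 5.
Suffixed `ste:.ne.ru:.go.tor.fe.mo` (7 syllables):
  The final syllable (7, mo) is extrametrical; the stress domain is syllables 1–6.
  Weights: 1 ste: H, 2 ne L, 3 ru: H, 4 go L, 5 tor H, 6 fe L.
  Heavy syllables in the domain: 1, 3, 5. The rightmost is syllable 5 (tor).
  → primary stress on syllable 5.

no: stays on 5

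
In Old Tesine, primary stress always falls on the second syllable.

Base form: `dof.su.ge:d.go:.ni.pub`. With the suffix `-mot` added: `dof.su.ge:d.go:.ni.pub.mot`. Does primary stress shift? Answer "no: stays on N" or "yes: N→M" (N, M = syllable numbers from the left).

Base `dof.su.ge:d.go:.ni.pub` (6 syllables):
  The word has 6 syllables; the second syllable is syllable 2 (su).
  → primary stress on syllable 2.
Suffixed `dof.su.ge:d.go:.ni.pub.mot` (7 syllables):
  The word has 7 syllables; the second syllable is syllable 2 (su).
  → primary stress on syllable 2.

no: stays on 2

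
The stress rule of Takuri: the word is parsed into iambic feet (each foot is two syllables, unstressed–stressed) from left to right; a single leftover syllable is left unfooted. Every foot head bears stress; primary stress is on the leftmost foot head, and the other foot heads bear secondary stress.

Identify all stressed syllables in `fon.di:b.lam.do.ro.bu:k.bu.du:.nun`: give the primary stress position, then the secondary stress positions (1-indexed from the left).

Parse left to right into iambic (σˈσ) feet: (fon.ˈdi:b) (lam.ˈdo) (ro.ˈbu:k) (bu.ˈdu:) nun. Syllable 9 is left unfooted.
Foot heads (stressed positions): 2, 4, 6, 8.
End Rule Leftmost: primary stress on the leftmost head = syllable 2.
Secondary stress on 4, 6, 8: fon.ˈdi:b.lam.ˌdo.ro.ˌbu:k.bu.ˌdu:.nun.

primary 2, secondary 4, 6, 8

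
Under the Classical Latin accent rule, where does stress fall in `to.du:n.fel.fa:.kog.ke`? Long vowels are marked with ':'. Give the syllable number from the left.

Classical Latin: stress the penult if heavy (long vowel or closed), else the antepenult.
Weights: 4 fa: H, 5 kog H, 6 ke L.
The penult (syllable 5, kog) is heavy, so it takes stress.
Stress on syllable 5: to.du:n.fel.fa:.ˈkog.ke.

5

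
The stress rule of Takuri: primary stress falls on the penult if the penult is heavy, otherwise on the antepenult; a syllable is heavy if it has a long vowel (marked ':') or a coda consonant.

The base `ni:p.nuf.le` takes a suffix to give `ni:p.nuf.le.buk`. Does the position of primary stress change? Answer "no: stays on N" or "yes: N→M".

Base `ni:p.nuf.le` (3 syllables):
  Weights: 1 ni:p H, 2 nuf H, 3 le L.
  The penult (syllable 2, nuf) is heavy, so it takes stress.
  → primary stress on syllable 2.
Suffixed `ni:p.nuf.le.buk` (4 syllables):
  Weights: 2 nuf H, 3 le L, 4 buk H.
  The penult (syllable 3, le) is light, so stress falls on the antepenult (syllable 2, nuf).
  → primary stress on syllable 2.

no: stays on 2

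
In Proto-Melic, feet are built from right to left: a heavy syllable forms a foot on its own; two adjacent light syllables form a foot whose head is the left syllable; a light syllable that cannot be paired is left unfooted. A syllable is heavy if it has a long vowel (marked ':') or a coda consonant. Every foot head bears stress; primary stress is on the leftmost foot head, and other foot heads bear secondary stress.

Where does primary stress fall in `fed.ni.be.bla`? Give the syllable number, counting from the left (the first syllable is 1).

Weights: 1 fed H, 2 ni L, 3 be L, 4 bla L.
Parse right to left (heavy = foot alone; LL = one foot; stranded L unfooted): (ˈfed) ni (ˈbe.bla).
Foot heads: 1, 3.
Primary stress on the leftmost head = syllable 1.
Primary stress: syllable 1 → ˈfed.ni.be.bla.

1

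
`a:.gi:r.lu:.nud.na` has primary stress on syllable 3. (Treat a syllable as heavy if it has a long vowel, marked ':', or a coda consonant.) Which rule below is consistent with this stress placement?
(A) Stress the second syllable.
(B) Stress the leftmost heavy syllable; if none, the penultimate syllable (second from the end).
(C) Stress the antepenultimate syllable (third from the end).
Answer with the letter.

C

Rule A → syllable 2 (observed: 3).
Rule B → syllable 1 (observed: 3).
Rule C → syllable 3 ✓.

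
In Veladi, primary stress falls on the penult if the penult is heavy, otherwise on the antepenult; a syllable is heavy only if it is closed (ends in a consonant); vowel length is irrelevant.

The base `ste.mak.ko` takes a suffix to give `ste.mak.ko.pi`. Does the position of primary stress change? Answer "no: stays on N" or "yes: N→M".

Base `ste.mak.ko` (3 syllables):
  Weights: 1 ste L, 2 mak H, 3 ko L.
  The penult (syllable 2, mak) is heavy, so it takes stress.
  → primary stress on syllable 2.
Suffixed `ste.mak.ko.pi` (4 syllables):
  Weights: 2 mak H, 3 ko L, 4 pi L.
  The penult (syllable 3, ko) is light, so stress falls on the antepenult (syllable 2, mak).
  → primary stress on syllable 2.

no: stays on 2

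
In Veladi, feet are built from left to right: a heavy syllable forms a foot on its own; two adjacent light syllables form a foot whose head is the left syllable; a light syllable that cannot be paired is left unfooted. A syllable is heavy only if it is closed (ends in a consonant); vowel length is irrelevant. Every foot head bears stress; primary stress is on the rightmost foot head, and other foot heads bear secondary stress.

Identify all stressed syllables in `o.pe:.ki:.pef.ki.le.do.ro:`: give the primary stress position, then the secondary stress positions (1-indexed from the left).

Weights: 1 o L, 2 pe: L, 3 ki: L, 4 pef H, 5 ki L, 6 le L, 7 do L, 8 ro: L.
Parse left to right (heavy = foot alone; LL = one foot; stranded L unfooted): (ˈo.pe:) ki: (ˈpef) (ˈki.le) (ˈdo.ro:).
Foot heads: 1, 4, 5, 7.
Primary stress on the rightmost head = syllable 7.
Secondary stress on 1, 4, 5: ˌo.pe:.ki:.ˌpef.ˌki.le.ˈdo.ro:.

primary 7, secondary 1, 4, 5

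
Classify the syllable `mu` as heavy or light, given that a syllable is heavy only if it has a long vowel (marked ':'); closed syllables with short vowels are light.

light

`mu`: short vowel, open (no coda). Short vowel → light.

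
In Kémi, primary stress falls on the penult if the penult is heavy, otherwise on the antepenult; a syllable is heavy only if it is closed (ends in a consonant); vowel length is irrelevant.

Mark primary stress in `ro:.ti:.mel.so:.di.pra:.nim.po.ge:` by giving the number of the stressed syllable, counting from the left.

7

Weights: 7 nim H, 8 po L, 9 ge: L.
The penult (syllable 8, po) is light, so stress falls on the antepenult (syllable 7, nim).
Primary stress: syllable 7 → ro:.ti:.mel.so:.di.pra:.ˈnim.po.ge:.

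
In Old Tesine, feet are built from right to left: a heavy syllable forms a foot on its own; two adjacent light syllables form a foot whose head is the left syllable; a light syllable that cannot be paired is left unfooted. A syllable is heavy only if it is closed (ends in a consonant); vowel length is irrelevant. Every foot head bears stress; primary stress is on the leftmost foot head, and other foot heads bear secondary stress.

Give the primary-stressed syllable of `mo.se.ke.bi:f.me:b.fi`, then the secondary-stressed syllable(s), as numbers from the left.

Weights: 1 mo L, 2 se L, 3 ke L, 4 bi:f H, 5 me:b H, 6 fi L.
Parse right to left (heavy = foot alone; LL = one foot; stranded L unfooted): mo (ˈse.ke) (ˈbi:f) (ˈme:b) fi.
Foot heads: 2, 4, 5.
Primary stress on the leftmost head = syllable 2.
Secondary stress on 4, 5: mo.ˈse.ke.ˌbi:f.ˌme:b.fi.

primary 2, secondary 4, 5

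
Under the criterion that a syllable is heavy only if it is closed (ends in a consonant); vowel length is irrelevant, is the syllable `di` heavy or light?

light

`di`: short vowel, open (no coda). Open (no coda) → light.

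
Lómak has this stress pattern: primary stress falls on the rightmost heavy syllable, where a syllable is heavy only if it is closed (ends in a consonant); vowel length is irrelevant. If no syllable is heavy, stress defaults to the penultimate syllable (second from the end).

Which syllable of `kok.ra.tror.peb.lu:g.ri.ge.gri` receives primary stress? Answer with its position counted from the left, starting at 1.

Weights: 1 kok H, 2 ra L, 3 tror H, 4 peb H, 5 lu:g H, 6 ri L, 7 ge L, 8 gri L.
Heavy syllables in the domain: 1, 3, 4, 5. The rightmost is syllable 5 (lu:g).
Primary stress: syllable 5 → kok.ra.tror.peb.ˈlu:g.ri.ge.gri.

5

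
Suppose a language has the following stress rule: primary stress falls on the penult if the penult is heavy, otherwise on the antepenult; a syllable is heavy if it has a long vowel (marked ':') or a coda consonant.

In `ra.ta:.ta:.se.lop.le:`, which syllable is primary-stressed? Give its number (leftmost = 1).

5

Weights: 4 se L, 5 lop H, 6 le: H.
The penult (syllable 5, lop) is heavy, so it takes stress.
Primary stress: syllable 5 → ra.ta:.ta:.se.ˈlop.le:.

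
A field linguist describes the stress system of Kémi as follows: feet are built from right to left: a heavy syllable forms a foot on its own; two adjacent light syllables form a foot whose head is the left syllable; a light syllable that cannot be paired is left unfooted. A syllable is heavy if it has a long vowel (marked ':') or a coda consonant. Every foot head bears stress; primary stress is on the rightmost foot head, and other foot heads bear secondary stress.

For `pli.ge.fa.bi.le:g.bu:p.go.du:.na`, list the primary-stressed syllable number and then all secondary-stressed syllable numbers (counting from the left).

Weights: 1 pli L, 2 ge L, 3 fa L, 4 bi L, 5 le:g H, 6 bu:p H, 7 go L, 8 du: H, 9 na L.
Parse right to left (heavy = foot alone; LL = one foot; stranded L unfooted): (ˈpli.ge) (ˈfa.bi) (ˈle:g) (ˈbu:p) go (ˈdu:) na.
Foot heads: 1, 3, 5, 6, 8.
Primary stress on the rightmost head = syllable 8.
Secondary stress on 1, 3, 5, 6: ˌpli.ge.ˌfa.bi.ˌle:g.ˌbu:p.go.ˈdu:.na.

primary 8, secondary 1, 3, 5, 6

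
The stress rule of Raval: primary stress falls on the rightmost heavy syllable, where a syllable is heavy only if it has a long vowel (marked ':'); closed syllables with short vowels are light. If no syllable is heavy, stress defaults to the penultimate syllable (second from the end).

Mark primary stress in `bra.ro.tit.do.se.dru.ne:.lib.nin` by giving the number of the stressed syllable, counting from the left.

Weights: 1 bra L, 2 ro L, 3 tit L, 4 do L, 5 se L, 6 dru L, 7 ne: H, 8 lib L, 9 nin L.
Heavy syllables in the domain: 7. The rightmost is syllable 7 (ne:).
Primary stress: syllable 7 → bra.ro.tit.do.se.dru.ˈne:.lib.nin.

7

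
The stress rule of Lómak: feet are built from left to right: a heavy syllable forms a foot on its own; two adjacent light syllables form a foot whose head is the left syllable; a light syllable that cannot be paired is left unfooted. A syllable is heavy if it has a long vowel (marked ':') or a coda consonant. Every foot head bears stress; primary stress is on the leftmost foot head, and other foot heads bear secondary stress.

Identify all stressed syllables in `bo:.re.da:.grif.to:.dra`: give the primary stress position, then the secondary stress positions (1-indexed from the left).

Weights: 1 bo: H, 2 re L, 3 da: H, 4 grif H, 5 to: H, 6 dra L.
Parse left to right (heavy = foot alone; LL = one foot; stranded L unfooted): (ˈbo:) re (ˈda:) (ˈgrif) (ˈto:) dra.
Foot heads: 1, 3, 4, 5.
Primary stress on the leftmost head = syllable 1.
Secondary stress on 3, 4, 5: ˈbo:.re.ˌda:.ˌgrif.ˌto:.dra.

primary 1, secondary 3, 4, 5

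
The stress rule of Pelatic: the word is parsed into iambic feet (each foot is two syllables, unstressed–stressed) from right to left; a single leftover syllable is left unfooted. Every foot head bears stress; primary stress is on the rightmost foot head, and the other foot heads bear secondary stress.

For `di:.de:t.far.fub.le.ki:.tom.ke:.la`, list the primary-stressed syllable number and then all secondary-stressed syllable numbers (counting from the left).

Parse right to left into iambic (σˈσ) feet: di: (de:t.ˈfar) (fub.ˈle) (ki:.ˈtom) (ke:.ˈla). Syllable 1 is left unfooted.
Foot heads (stressed positions): 3, 5, 7, 9.
End Rule Rightmost: primary stress on the rightmost head = syllable 9.
Secondary stress on 3, 5, 7: di:.de:t.ˌfar.fub.ˌle.ki:.ˌtom.ke:.ˈla.

primary 9, secondary 3, 5, 7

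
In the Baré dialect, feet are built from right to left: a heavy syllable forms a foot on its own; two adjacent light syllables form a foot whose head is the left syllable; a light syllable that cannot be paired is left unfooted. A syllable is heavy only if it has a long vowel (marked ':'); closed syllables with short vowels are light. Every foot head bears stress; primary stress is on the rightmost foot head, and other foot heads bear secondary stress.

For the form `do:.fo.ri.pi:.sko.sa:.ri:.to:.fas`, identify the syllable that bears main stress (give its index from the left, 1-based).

8

Weights: 1 do: H, 2 fo L, 3 ri L, 4 pi: H, 5 sko L, 6 sa: H, 7 ri: H, 8 to: H, 9 fas L.
Parse right to left (heavy = foot alone; LL = one foot; stranded L unfooted): (ˈdo:) (ˈfo.ri) (ˈpi:) sko (ˈsa:) (ˈri:) (ˈto:) fas.
Foot heads: 1, 2, 4, 6, 7, 8.
Primary stress on the rightmost head = syllable 8.
Primary stress: syllable 8 → do:.fo.ri.pi:.sko.sa:.ri:.ˈto:.fas.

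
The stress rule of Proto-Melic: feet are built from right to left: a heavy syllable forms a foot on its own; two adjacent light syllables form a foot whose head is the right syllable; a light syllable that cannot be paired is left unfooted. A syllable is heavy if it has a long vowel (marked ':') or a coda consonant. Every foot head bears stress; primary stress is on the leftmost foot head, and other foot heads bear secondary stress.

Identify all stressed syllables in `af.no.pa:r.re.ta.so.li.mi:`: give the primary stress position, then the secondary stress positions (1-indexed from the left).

Weights: 1 af H, 2 no L, 3 pa:r H, 4 re L, 5 ta L, 6 so L, 7 li L, 8 mi: H.
Parse right to left (heavy = foot alone; LL = one foot; stranded L unfooted): (ˈaf) no (ˈpa:r) (re.ˈta) (so.ˈli) (ˈmi:).
Foot heads: 1, 3, 5, 7, 8.
Primary stress on the leftmost head = syllable 1.
Secondary stress on 3, 5, 7, 8: ˈaf.no.ˌpa:r.re.ˌta.so.ˌli.ˌmi:.

primary 1, secondary 3, 5, 7, 8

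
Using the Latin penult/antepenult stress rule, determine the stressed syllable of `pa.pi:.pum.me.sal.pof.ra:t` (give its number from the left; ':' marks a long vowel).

Classical Latin: stress the penult if heavy (long vowel or closed), else the antepenult.
Weights: 5 sal H, 6 pof H, 7 ra:t H.
The penult (syllable 6, pof) is heavy, so it takes stress.
Stress on syllable 6: pa.pi:.pum.me.sal.ˈpof.ra:t.

6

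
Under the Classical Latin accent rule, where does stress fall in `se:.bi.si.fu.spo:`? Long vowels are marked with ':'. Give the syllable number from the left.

3

Classical Latin: stress the penult if heavy (long vowel or closed), else the antepenult.
Weights: 3 si L, 4 fu L, 5 spo: H.
The penult (syllable 4, fu) is light, so stress falls on the antepenult (syllable 3, si).
Stress on syllable 3: se:.bi.ˈsi.fu.spo:.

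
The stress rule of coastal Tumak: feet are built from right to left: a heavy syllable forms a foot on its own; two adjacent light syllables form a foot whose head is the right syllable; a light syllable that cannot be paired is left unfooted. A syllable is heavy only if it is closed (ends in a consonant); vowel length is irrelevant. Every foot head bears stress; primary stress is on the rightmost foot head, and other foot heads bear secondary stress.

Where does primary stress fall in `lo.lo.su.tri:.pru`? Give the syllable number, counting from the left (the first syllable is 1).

Weights: 1 lo L, 2 lo L, 3 su L, 4 tri: L, 5 pru L.
Parse right to left (heavy = foot alone; LL = one foot; stranded L unfooted): lo (lo.ˈsu) (tri:.ˈpru).
Foot heads: 3, 5.
Primary stress on the rightmost head = syllable 5.
Primary stress: syllable 5 → lo.lo.su.tri:.ˈpru.

5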